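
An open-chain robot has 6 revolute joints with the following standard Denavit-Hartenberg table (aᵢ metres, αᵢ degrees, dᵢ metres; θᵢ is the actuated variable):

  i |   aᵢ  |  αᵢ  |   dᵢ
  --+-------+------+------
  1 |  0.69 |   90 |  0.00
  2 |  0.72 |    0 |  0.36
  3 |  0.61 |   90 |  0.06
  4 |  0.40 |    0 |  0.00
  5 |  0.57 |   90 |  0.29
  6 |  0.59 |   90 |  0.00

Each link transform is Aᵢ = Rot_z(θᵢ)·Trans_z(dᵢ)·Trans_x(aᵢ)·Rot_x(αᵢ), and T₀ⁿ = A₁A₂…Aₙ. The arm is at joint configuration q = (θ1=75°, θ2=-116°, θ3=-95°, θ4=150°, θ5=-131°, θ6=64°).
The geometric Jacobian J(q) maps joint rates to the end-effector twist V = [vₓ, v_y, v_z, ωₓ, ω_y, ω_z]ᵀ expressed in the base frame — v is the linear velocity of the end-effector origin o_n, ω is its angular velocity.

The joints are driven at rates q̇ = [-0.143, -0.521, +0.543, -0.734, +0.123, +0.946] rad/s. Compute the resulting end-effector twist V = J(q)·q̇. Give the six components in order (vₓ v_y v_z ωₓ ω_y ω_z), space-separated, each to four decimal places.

o_n = [0.8334, -0.3275, 0.5953]
J₁: ẑ×o_n = [0.3275, 0.8334, -0.0000], ω = ẑ
J2: z=[0.9659, -0.2588, 0.0000] o=[0.1786, 0.6665, 0.0000] → [-0.1541, -0.5750, -0.7907, 0.9659, -0.2588, 0.0000]
J3: z=[0.9659, -0.2588, 0.0000] o=[0.4446, 0.2684, -0.6471] → [-0.3216, -1.2001, -0.4750, 0.9659, -0.2588, 0.0000]
J4: z=[0.1333, 0.4975, 0.8572] o=[0.3673, -0.2521, -0.3330] → [0.5264, 0.2758, -0.2420, 0.1333, 0.4975, 0.8572]
J5: z=[0.1333, 0.4975, 0.8572] o=[0.6373, -0.0171, -0.5114] → [0.8166, 0.0206, -0.1389, 0.1333, 0.4975, 0.8572]
J6: z=[-0.9855, -0.0248, 0.1677] o=[0.7356, -0.3671, 0.0148] → [-0.0210, 0.5885, -0.0365, -0.9855, -0.0248, 0.1677]
V = J·q̇ = [-0.4470, -0.1145, 0.2799, -0.9925, -0.3332, -0.5081]

-0.4470 -0.1145 0.2799 -0.9925 -0.3332 -0.5081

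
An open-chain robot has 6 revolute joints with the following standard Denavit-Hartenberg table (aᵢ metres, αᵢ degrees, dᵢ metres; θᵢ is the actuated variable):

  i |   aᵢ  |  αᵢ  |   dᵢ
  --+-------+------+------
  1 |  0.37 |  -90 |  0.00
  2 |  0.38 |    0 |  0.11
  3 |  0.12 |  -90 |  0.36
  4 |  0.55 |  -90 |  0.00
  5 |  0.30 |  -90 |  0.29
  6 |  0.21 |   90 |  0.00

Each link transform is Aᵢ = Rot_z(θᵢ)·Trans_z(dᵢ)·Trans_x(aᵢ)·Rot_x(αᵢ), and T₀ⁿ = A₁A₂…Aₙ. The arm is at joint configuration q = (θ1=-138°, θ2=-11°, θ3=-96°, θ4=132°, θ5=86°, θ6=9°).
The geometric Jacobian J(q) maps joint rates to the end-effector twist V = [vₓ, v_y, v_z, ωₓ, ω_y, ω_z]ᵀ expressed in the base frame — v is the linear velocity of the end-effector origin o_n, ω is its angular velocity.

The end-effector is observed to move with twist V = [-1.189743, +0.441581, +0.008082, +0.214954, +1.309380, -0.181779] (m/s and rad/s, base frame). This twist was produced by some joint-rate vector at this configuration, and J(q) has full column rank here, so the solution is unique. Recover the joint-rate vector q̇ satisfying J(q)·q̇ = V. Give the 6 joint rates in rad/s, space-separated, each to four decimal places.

-0.8190 -0.5840 -0.1420 -0.7670 -0.7470 0.5350

o_n = [-0.1545, -0.4177, -0.5181]
J₁: ẑ×o_n = [0.4177, -0.1545, 0.0000], ω = ẑ
J2: z=[0.6691, -0.7431, 0.0000] o=[-0.2750, -0.2476, 0.0000] → [0.3850, 0.3467, -0.0243, 0.6691, -0.7431, 0.0000]
J3: z=[0.6691, -0.7431, 0.0000] o=[-0.4786, -0.5789, 0.0725] → [0.4389, 0.3952, 0.3487, 0.6691, -0.7431, 0.0000]
J4: z=[-0.7107, -0.6399, 0.2924] o=[-0.2116, -0.8230, 0.1873] → [0.3328, -0.4846, -0.2515, -0.7107, -0.6399, 0.2924]
J5: z=[0.2863, -0.6426, -0.7107] o=[-0.5651, -0.5912, -0.1647] → [0.3504, -0.1906, 0.3136, 0.2863, -0.6426, -0.7107]
J6: z=[0.6907, -0.3757, 0.6179] o=[-0.2828, -0.5773, -0.4717] → [-0.0812, 0.1114, 0.1585, 0.6907, -0.3757, 0.6179]
q̇ = J⁺·V = [-0.8190, -0.5840, -0.1420, -0.7670, -0.7470, 0.5350]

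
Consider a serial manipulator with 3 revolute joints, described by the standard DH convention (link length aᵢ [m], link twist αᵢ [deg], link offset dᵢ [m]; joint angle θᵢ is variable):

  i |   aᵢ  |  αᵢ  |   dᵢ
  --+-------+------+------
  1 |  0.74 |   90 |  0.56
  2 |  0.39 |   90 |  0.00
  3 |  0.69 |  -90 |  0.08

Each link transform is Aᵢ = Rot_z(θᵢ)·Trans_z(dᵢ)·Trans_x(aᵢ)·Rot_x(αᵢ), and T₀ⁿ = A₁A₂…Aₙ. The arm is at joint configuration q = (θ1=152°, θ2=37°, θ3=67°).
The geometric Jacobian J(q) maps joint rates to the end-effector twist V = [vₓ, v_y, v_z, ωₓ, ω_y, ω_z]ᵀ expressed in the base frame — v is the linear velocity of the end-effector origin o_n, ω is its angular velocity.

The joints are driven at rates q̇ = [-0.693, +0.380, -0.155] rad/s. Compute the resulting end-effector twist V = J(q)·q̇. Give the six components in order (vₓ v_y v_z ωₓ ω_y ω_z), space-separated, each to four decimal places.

o_n = [-0.8628, 1.1781, 0.8931]
J₁: ẑ×o_n = [-1.1781, -0.8628, 0.0000], ω = ẑ
J2: z=[0.4695, 0.8829, 0.0000] o=[-0.6534, 0.3474, 0.5600] → [0.2941, -0.1564, 0.5749, 0.4695, 0.8829, 0.0000]
J3: z=[-0.5314, 0.2825, -0.7986] o=[-0.9284, 0.4936, 0.7947] → [0.5744, -0.0001, -0.3822, -0.5314, 0.2825, -0.7986]
V = J·q̇ = [0.8392, 0.5385, 0.2777, 0.2608, 0.2917, -0.5692]

0.8392 0.5385 0.2777 0.2608 0.2917 -0.5692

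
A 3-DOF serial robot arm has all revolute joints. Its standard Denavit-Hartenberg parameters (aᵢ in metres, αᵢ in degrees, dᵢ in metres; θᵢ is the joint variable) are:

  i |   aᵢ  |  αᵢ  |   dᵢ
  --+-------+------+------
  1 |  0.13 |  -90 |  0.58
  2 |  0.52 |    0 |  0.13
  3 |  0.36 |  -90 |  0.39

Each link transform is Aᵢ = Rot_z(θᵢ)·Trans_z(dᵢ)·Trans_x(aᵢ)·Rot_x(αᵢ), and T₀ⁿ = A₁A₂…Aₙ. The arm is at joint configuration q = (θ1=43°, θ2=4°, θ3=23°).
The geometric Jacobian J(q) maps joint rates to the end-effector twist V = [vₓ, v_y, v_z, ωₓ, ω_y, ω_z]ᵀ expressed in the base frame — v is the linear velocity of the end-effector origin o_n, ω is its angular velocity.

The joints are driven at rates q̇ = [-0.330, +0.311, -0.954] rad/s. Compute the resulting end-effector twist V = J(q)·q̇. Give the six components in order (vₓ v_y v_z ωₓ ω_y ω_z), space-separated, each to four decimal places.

0.4123 -0.0530 0.0449 0.4385 -0.4703 -0.3300

o_n = [0.3544, 1.0415, 0.3803]
J₁: ẑ×o_n = [-1.0415, 0.3544, 0.0000], ω = ẑ
J2: z=[-0.6820, 0.7314, 0.0000] o=[0.0951, 0.0887, 0.5800] → [-0.1461, -0.1362, -0.8395, -0.6820, 0.7314, 0.0000]
J3: z=[-0.6820, 0.7314, 0.0000] o=[0.3858, 0.5375, 0.5437] → [-0.1195, -0.1115, -0.3208, -0.6820, 0.7314, 0.0000]
V = J·q̇ = [0.4123, -0.0530, 0.0449, 0.4385, -0.4703, -0.3300]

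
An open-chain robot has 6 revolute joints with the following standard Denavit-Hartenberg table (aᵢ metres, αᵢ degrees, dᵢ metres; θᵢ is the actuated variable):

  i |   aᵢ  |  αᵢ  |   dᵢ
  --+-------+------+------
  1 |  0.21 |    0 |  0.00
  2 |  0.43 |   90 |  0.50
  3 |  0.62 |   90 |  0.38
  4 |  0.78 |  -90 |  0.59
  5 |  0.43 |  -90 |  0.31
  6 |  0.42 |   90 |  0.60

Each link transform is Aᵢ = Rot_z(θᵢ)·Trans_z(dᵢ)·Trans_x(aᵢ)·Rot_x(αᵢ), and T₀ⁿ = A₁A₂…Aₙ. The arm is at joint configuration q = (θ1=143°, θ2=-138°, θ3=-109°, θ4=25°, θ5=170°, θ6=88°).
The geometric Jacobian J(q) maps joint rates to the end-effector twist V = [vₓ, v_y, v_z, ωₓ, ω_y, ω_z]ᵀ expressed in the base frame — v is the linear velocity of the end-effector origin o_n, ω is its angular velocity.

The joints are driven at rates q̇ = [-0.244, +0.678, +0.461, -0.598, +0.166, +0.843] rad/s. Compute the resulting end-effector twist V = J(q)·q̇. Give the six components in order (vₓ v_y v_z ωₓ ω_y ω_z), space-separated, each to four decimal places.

0.1769 -0.3542 -0.9414 -0.1050 -0.5609 0.7014

o_n = [-1.0318, -0.3318, 0.0254]
J₁: ẑ×o_n = [0.3318, -1.0318, 0.0000], ω = ẑ
J2: z=[0.0000, 0.0000, 1.0000] o=[-0.1677, 0.1264, 0.0000] → [0.4581, -0.8641, 0.0000, 0.0000, 0.0000, 1.0000]
J3: z=[0.0872, -0.9962, 0.0000] o=[0.2607, 0.1639, 0.5000] → [0.4728, 0.0414, -1.3307, 0.0872, -0.9962, 0.0000]
J4: z=[-0.9419, -0.0824, 0.3256] o=[0.0927, -0.2323, -0.0862] → [0.0232, -0.2610, 0.0010, -0.9419, -0.0824, 0.3256]
J5: z=[0.2161, -0.8909, 0.3996] o=[-0.6636, -0.6294, -0.5625] → [-0.6427, -0.2741, -0.2637, 0.2161, -0.8909, 0.3996]
J6: z=[-0.8830, -0.0036, 0.4694] o=[-0.4174, -0.7102, -0.1001] → [-0.1781, -0.1776, -0.3364, -0.8830, -0.0036, 0.4694]
V = J·q̇ = [0.1769, -0.3542, -0.9414, -0.1050, -0.5609, 0.7014]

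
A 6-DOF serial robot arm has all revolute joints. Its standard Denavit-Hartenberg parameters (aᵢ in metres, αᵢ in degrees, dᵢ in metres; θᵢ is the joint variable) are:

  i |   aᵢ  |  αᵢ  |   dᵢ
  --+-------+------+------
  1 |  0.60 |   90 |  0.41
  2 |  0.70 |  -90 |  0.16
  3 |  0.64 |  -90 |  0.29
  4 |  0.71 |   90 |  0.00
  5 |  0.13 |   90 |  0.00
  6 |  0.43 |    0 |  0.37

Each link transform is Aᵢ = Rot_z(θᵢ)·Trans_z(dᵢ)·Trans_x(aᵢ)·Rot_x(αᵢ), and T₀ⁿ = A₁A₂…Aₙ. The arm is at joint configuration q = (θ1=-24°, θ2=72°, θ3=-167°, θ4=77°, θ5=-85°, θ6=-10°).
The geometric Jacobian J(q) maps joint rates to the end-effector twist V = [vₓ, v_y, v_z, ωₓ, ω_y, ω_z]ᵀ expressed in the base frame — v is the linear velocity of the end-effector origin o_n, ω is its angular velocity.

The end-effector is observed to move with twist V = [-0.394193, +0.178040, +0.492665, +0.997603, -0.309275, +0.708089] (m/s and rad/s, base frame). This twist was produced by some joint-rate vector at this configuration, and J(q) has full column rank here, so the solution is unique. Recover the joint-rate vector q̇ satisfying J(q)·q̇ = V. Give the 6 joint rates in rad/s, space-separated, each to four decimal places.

0.2340 0.4300 -0.1980 -0.4030 -0.9980 -0.4300

o_n = [0.7273, -0.0378, 0.3111]
J₁: ẑ×o_n = [0.0378, 0.7273, -0.0000], ω = ẑ
J2: z=[-0.4067, -0.9135, 0.0000] o=[0.5481, -0.2440, 0.4100] → [0.0903, -0.0402, 0.0798, -0.4067, -0.9135, 0.0000]
J3: z=[-0.8688, 0.3868, 0.3090] o=[0.6807, -0.4782, 1.0757] → [-0.4319, -0.6499, -0.4007, -0.8688, 0.3868, 0.3090]
J4: z=[-0.3328, -0.9184, 0.2139] o=[0.1941, -0.4192, 0.5723] → [0.1583, 0.0272, 0.3628, -0.3328, -0.9184, 0.2139]
J5: z=[-0.5526, 0.0061, -0.8334] o=[0.7366, -0.7000, 0.2105] → [0.5526, 0.0633, -0.3659, -0.5526, 0.0061, -0.8334]
J6: z=[-0.7322, 0.4741, 0.4890] o=[0.7884, -0.5856, 0.1770] → [-0.2043, 0.0683, -0.3722, -0.7322, 0.4741, 0.4890]
q̇ = J⁺·V = [0.2340, 0.4300, -0.1980, -0.4030, -0.9980, -0.4300]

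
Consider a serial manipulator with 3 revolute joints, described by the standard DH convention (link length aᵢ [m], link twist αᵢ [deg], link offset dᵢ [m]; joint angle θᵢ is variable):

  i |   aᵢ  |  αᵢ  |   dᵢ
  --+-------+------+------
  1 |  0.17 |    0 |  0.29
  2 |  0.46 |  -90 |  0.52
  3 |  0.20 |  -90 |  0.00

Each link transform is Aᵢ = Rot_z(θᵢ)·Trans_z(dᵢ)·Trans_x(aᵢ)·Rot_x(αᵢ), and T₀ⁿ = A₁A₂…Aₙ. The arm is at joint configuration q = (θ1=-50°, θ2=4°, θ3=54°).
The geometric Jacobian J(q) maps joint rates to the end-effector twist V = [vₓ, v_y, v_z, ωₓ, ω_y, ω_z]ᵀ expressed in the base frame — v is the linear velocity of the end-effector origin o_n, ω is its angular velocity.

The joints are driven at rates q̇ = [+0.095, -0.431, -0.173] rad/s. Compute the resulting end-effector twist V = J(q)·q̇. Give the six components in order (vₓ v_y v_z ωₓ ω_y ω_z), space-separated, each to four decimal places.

-0.1078 -0.1446 0.0203 -0.1244 -0.1202 -0.3360

o_n = [0.5105, -0.5457, 0.6482]
J₁: ẑ×o_n = [0.5457, 0.5105, -0.0000], ω = ẑ
J2: z=[0.0000, 0.0000, 1.0000] o=[0.1093, -0.1302, 0.2900] → [0.4155, 0.4012, -0.0000, 0.0000, 0.0000, 1.0000]
J3: z=[0.7193, 0.6947, 0.0000] o=[0.4288, -0.4611, 0.8100] → [-0.1124, 0.1164, -0.1176, 0.7193, 0.6947, 0.0000]
V = J·q̇ = [-0.1078, -0.1446, 0.0203, -0.1244, -0.1202, -0.3360]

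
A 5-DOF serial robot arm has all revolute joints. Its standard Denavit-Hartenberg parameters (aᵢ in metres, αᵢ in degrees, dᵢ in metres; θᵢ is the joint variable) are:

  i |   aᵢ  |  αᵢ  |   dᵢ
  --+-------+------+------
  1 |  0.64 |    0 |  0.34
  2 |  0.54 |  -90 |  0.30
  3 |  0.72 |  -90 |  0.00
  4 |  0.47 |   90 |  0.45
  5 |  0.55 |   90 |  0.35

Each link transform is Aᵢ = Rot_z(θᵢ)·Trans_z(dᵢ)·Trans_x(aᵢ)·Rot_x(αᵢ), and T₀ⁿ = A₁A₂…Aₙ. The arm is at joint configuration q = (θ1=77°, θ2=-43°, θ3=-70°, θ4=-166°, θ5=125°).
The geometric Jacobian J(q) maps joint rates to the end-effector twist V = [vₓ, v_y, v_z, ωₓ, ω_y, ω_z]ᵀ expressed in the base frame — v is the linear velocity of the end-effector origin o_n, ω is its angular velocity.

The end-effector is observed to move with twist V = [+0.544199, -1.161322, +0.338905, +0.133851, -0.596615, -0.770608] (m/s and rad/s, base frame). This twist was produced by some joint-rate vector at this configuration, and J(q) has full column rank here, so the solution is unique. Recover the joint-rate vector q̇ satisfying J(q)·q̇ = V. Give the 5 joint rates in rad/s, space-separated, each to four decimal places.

o_n = [1.5998, 1.2410, 0.7881]
J₁: ẑ×o_n = [-1.2410, 1.5998, 0.0000], ω = ẑ
J2: z=[0.0000, 0.0000, 1.0000] o=[0.1440, 0.6236, 0.3400] → [-0.6174, 1.4559, 0.0000, 0.0000, 0.0000, 1.0000]
J3: z=[-0.5592, 0.8290, 0.0000] o=[0.5916, 0.9256, 0.6400] → [0.1228, 0.0828, -1.0122, -0.5592, 0.8290, 0.0000]
J4: z=[0.7790, 0.5255, -0.3420] o=[0.7958, 1.0633, 1.3166] → [-0.2169, 0.1367, -0.2840, 0.7790, 0.5255, -0.3420]
J5: z=[0.4740, -0.8507, -0.2273] o=[0.9535, 1.3068, 0.7341] → [-0.0609, -0.1725, 0.5187, 0.4740, -0.8507, -0.2273]
q̇ = J⁺·V = [-0.1790, -0.5120, 0.0360, -0.1820, 0.6240]

-0.1790 -0.5120 0.0360 -0.1820 0.6240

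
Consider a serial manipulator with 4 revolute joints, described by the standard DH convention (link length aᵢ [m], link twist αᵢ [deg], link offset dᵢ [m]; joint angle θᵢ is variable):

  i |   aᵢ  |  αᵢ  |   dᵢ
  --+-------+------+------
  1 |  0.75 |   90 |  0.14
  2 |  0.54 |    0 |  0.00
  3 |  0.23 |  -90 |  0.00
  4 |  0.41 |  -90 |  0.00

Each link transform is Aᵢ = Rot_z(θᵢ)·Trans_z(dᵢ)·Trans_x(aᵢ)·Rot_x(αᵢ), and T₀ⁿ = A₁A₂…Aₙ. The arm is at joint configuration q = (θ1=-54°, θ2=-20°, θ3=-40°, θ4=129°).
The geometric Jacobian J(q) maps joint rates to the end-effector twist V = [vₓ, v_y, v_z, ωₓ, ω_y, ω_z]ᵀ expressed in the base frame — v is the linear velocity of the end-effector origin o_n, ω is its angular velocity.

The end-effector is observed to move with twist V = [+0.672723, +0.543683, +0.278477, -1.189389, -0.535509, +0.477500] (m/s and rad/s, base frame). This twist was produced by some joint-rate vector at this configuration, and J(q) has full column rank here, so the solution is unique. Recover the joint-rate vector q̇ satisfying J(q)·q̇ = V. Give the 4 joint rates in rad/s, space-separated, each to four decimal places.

o_n = [0.9886, -0.8187, -0.0204]
J₁: ẑ×o_n = [0.8187, 0.9886, -0.0000], ω = ẑ
J2: z=[-0.8090, -0.5878, 0.0000] o=[0.4408, -0.6068, 0.1400] → [0.0943, -0.1298, 0.4934, -0.8090, -0.5878, 0.0000]
J3: z=[-0.8090, -0.5878, 0.0000] o=[0.7391, -1.0173, -0.0447] → [-0.0143, 0.0196, -0.0140, -0.8090, -0.5878, 0.0000]
J4: z=[0.5090, -0.7006, 0.5000] o=[0.8067, -1.1103, -0.2439] → [-0.3024, -0.0228, 0.2759, 0.5090, -0.7006, 0.5000]
q̇ = J⁺·V = [0.6310, 0.7510, 0.5260, -0.3070]

0.6310 0.7510 0.5260 -0.3070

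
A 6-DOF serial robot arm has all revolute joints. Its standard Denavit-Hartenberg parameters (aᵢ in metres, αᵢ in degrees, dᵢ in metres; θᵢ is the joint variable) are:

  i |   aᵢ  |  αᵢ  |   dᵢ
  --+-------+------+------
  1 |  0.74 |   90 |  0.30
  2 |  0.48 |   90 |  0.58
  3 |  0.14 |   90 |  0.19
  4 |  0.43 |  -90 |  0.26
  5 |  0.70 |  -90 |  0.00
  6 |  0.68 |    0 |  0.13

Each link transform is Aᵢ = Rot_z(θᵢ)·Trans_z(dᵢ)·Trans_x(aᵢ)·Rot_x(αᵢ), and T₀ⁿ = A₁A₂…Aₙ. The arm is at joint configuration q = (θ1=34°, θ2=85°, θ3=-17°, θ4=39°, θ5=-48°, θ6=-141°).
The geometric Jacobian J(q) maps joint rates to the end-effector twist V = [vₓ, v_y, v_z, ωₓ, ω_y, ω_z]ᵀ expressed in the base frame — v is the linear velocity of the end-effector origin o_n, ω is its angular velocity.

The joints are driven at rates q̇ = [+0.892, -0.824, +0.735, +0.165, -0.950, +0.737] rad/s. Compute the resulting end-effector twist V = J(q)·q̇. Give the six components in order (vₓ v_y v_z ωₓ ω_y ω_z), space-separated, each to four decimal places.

o_n = [1.5356, 0.8129, 0.9616]
J₁: ẑ×o_n = [-0.8129, 1.5356, 0.0000], ω = ẑ
J2: z=[0.5592, -0.8290, 0.0000] o=[0.6135, 0.4138, 0.3000] → [-0.5485, -0.3700, 0.9876, 0.5592, -0.8290, 0.0000]
J3: z=[0.8259, 0.5571, -0.0872] o=[0.9725, -0.0436, 0.7782] → [0.1768, -0.2006, 0.3938, 0.8259, 0.5571, -0.0872]
J4: z=[-0.5559, 0.7786, -0.2913] o=[1.1162, 0.1027, 0.8950] → [0.2587, -0.0851, -0.7213, -0.5559, 0.7786, -0.2913]
J5: z=[0.7012, 0.2511, -0.6673] o=[1.1636, 0.5524, 1.1140] → [0.1356, -0.1413, 0.0893, 0.7012, 0.2511, -0.6673]
J6: z=[0.7037, -0.0935, 0.7043] o=[1.0835, 1.2268, 1.2836] → [0.3216, 0.5450, -0.2490, 0.7037, -0.0935, 0.7043]
V = J·q̇ = [0.0077, 2.0490, -0.9117, -0.0930, 0.9136, 1.9329]

0.0077 2.0490 -0.9117 -0.0930 0.9136 1.9329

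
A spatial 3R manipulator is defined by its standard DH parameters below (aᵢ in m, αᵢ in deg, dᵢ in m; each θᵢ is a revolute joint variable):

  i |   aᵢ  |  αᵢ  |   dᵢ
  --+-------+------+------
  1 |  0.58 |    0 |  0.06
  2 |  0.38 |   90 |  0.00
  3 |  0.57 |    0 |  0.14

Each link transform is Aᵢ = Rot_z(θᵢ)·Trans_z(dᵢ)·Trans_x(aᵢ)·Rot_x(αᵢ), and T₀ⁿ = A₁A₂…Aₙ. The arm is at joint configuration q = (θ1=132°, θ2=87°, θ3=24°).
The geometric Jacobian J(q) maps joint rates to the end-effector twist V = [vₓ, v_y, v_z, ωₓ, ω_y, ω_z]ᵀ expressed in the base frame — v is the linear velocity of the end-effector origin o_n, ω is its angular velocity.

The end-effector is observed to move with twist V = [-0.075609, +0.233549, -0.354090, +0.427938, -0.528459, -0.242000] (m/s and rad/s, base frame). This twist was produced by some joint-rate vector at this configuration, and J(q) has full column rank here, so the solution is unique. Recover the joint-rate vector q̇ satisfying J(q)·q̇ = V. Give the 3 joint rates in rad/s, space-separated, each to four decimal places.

-0.3660 0.1240 -0.6800

o_n = [-1.1762, -0.0270, 0.2918]
J₁: ẑ×o_n = [0.0270, -1.1762, 0.0000], ω = ẑ
J2: z=[0.0000, 0.0000, 1.0000] o=[-0.3881, 0.4310, 0.0600] → [0.4580, -0.7881, 0.0000, 0.0000, 0.0000, 1.0000]
J3: z=[-0.6293, 0.7771, 0.0000] o=[-0.6834, 0.1919, 0.0600] → [0.1802, 0.1459, 0.5207, -0.6293, 0.7771, 0.0000]
q̇ = J⁺·V = [-0.3660, 0.1240, -0.6800]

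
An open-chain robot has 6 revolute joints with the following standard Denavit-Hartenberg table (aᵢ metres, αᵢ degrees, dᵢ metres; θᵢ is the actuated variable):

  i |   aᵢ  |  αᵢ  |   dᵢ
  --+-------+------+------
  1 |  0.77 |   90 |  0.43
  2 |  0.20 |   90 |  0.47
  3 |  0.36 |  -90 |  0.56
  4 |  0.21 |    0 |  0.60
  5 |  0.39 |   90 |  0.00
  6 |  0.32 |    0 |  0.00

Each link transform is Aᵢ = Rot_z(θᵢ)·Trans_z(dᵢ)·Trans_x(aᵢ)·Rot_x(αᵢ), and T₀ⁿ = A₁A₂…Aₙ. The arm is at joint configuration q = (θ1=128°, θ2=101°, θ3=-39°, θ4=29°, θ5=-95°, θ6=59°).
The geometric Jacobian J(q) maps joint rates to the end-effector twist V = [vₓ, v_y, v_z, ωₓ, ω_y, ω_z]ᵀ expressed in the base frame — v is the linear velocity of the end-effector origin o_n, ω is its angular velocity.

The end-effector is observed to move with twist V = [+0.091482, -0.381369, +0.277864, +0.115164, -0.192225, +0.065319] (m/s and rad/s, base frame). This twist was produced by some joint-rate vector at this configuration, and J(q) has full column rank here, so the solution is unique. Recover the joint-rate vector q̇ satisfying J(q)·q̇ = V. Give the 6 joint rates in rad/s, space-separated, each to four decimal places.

o_n = [-0.3747, 1.5602, 1.9375]
J₁: ẑ×o_n = [-1.5602, -0.3747, 0.0000], ω = ẑ
J2: z=[0.7880, 0.6157, 0.0000] o=[-0.4741, 0.6068, 0.4300] → [0.9281, -1.1879, 0.6901, 0.7880, 0.6157, 0.0000]
J3: z=[-0.6044, 0.7735, 0.1908] o=[-0.0802, 0.8661, 0.6263] → [0.8818, 0.7362, -0.1917, -0.6044, 0.7735, 0.1908]
J4: z=[0.6863, 0.3838, 0.6178] o=[-0.5643, 1.1177, 1.0078] → [0.0835, -0.5209, 0.2309, 0.6863, 0.3838, 0.6178]
J5: z=[0.6863, 0.3838, 0.6178] o=[-0.1653, 1.1766, 1.4992] → [-0.0687, -0.4302, 0.3436, 0.6863, 0.3838, 0.6178]
J6: z=[0.1238, 0.7753, -0.6193] o=[-0.4448, 1.3722, 1.6881] → [0.3097, -0.0743, -0.0311, 0.1238, 0.7753, -0.6193]
q̇ = J⁺·V = [0.0590, 0.4480, -0.0670, -0.5400, 0.2010, -0.3690]

0.0590 0.4480 -0.0670 -0.5400 0.2010 -0.3690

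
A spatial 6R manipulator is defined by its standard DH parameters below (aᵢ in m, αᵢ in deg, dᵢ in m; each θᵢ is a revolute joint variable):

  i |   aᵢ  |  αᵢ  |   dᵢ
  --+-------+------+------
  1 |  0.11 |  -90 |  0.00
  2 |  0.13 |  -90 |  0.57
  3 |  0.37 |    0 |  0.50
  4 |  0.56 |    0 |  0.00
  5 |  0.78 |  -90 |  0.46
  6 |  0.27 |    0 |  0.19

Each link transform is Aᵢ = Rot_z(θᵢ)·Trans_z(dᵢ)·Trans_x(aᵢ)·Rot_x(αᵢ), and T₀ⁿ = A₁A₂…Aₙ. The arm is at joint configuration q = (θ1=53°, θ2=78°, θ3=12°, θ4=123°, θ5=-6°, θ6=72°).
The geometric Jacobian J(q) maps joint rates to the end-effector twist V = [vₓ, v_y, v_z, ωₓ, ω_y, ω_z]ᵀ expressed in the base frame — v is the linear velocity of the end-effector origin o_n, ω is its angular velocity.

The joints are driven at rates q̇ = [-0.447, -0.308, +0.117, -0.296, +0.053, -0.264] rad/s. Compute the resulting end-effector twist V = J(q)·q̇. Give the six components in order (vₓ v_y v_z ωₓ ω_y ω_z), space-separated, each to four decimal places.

-0.2533 -0.2354 -0.3413 0.4785 -0.1528 -0.6215

o_n = [-0.0594, -0.8337, 0.4359]
J₁: ẑ×o_n = [0.8337, -0.0594, 0.0000], ω = ẑ
J2: z=[-0.7986, 0.6018, 0.0000] o=[0.0662, 0.0878, 0.0000] → [0.2623, 0.3481, 0.8116, -0.7986, 0.6018, 0.0000]
J3: z=[-0.5887, -0.7812, -0.2079] o=[-0.3728, 0.4525, -0.1272] → [-0.7073, 0.2663, 1.0020, -0.5887, -0.7812, -0.2079]
J4: z=[-0.5887, -0.7812, -0.2079] o=[-0.5604, 0.0757, -0.5851] → [-0.9867, 0.4969, 0.9267, -0.5887, -0.7812, -0.2079]
J5: z=[-0.5887, -0.7812, -0.2079] o=[-0.2937, -0.2284, -0.1978] → [-0.6209, 0.3243, 0.5394, -0.5887, -0.7812, -0.2079]
J6: z=[-0.5998, 0.2497, 0.7602] o=[-0.1418, -1.0340, 0.1867] → [-0.0900, 0.2121, -0.1407, -0.5998, 0.2497, 0.7602]
V = J·q̇ = [-0.2533, -0.2354, -0.3413, 0.4785, -0.1528, -0.6215]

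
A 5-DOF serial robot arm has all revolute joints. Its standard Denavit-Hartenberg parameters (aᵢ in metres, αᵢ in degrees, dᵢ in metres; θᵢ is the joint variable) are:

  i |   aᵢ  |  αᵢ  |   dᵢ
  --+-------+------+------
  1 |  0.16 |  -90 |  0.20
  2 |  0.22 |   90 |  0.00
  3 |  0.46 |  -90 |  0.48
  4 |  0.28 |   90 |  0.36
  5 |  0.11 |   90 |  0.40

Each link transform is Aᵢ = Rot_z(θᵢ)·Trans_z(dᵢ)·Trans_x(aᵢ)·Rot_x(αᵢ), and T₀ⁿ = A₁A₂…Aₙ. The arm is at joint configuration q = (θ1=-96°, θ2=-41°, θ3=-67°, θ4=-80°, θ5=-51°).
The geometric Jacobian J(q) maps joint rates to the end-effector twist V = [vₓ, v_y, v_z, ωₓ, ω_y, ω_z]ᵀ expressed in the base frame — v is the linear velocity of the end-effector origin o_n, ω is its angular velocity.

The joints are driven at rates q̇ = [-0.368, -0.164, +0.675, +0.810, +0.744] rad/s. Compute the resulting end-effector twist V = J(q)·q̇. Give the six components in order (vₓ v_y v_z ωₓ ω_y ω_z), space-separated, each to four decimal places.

o_n = [-0.0060, 0.0328, 1.2168]
J₁: ẑ×o_n = [-0.0328, -0.0060, 0.0000], ω = ẑ
J2: z=[0.9945, -0.1045, 0.0000] o=[-0.0167, -0.1591, 0.2000] → [-0.1063, -1.0113, 0.1920, 0.9945, -0.1045, 0.0000]
J3: z=[0.0686, 0.6525, 0.7547] o=[-0.0341, -0.3243, 0.3443] → [0.2998, -0.0386, 0.0062, 0.0686, 0.6525, 0.7547]
J4: z=[0.3160, -0.7318, 0.6039] o=[-0.4365, -0.1017, 0.8245] → [-0.3683, 0.1360, 0.3575, 0.3160, -0.7318, 0.6039]
J5: z=[0.9438, 0.3074, -0.1214] o=[-0.3498, -0.1948, 1.2625] → [0.0136, 0.0013, 0.1091, 0.9438, 0.3074, -0.1214]
V = J·q̇ = [-0.0563, 0.2531, 0.3434, 0.8413, 0.0935, 0.5403]

-0.0563 0.2531 0.3434 0.8413 0.0935 0.5403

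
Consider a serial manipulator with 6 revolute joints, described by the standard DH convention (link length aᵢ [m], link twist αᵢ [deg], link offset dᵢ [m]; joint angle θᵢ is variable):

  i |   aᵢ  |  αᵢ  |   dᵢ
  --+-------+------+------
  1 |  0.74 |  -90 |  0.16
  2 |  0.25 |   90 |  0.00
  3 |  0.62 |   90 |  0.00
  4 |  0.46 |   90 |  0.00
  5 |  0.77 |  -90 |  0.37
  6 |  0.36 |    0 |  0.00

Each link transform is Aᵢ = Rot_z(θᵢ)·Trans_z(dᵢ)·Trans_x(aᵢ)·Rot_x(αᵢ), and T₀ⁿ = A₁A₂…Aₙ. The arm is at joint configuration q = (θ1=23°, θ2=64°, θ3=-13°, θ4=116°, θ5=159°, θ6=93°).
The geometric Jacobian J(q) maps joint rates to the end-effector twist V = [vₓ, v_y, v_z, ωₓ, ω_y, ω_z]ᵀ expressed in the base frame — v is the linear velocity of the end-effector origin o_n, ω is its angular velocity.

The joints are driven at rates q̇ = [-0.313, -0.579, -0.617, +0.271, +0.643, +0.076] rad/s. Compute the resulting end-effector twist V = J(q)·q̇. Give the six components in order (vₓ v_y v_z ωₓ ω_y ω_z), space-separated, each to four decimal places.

o_n = [1.0382, -0.0239, -0.7472]
J₁: ẑ×o_n = [0.0239, 1.0382, -0.0000], ω = ẑ
J2: z=[-0.3907, 0.9205, 0.0000] o=[0.6812, 0.2891, 0.1600] → [-0.8351, -0.3545, -0.2063, -0.3907, 0.9205, 0.0000]
J3: z=[0.8273, 0.3512, 0.4384] o=[0.7821, 0.3320, -0.0647] → [-0.0837, 0.6769, -0.3844, 0.8273, 0.3512, 0.4384]
J4: z=[0.2899, -0.9354, 0.2022] o=[1.0803, 0.3071, -0.6077] → [0.1974, 0.0319, -0.1354, 0.2899, -0.9354, 0.2022]
J5: z=[0.7951, 0.1178, -0.5950] o=[1.3254, 0.4604, -0.2498] → [-0.3467, 0.5663, -0.3512, 0.7951, 0.1178, -0.5950]
J6: z=[-0.4616, 0.7539, -0.4675] o=[1.3166, 0.0063, -0.9734] → [0.1564, 0.2346, 0.2238, -0.4616, 0.7539, -0.4675]
V = J·q̇ = [0.3701, -0.1468, 0.1111, 0.2705, -0.8701, -0.9468]

0.3701 -0.1468 0.1111 0.2705 -0.8701 -0.9468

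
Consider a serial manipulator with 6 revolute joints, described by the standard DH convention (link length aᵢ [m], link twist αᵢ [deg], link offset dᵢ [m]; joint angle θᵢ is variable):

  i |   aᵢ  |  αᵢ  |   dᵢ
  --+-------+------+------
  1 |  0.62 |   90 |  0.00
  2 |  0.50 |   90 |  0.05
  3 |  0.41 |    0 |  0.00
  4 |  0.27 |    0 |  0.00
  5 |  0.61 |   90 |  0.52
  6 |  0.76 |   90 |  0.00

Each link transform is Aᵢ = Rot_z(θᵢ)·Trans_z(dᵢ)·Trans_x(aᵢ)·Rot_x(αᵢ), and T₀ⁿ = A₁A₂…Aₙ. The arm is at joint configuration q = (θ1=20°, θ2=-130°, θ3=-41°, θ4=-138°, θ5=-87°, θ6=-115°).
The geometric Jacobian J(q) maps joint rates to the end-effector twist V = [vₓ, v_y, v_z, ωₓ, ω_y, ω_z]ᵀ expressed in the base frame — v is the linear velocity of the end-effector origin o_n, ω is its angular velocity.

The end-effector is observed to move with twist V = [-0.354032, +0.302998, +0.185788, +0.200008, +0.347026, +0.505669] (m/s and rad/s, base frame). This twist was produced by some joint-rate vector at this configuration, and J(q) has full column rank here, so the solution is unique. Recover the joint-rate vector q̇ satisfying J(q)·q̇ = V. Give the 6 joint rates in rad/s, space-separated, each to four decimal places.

o_n = [0.4125, 0.0816, -0.5063]
J₁: ẑ×o_n = [-0.0816, 0.4125, 0.0000], ω = ẑ
J2: z=[0.3420, -0.9397, 0.0000] o=[0.5826, 0.2121, 0.0000] → [0.4758, 0.1732, -0.2045, 0.3420, -0.9397, 0.0000]
J3: z=[-0.7198, -0.2620, 0.6428] o=[0.2977, 0.0551, -0.3830] → [0.0153, -0.0150, 0.0110, -0.7198, -0.2620, 0.6428]
J4: z=[-0.7198, -0.2620, 0.6428] o=[0.0188, 0.2399, -0.6201] → [0.0720, 0.3349, 0.2171, -0.7198, -0.2620, 0.6428]
J5: z=[-0.7198, -0.2620, 0.6428] o=[0.1802, 0.3037, -0.4133] → [0.1671, 0.0823, 0.2207, -0.7198, -0.2620, 0.6428]
J6: z=[-0.5787, -0.2849, -0.7642] o=[0.0398, -0.3950, -0.0464] → [0.4952, -0.5510, -0.1697, -0.5787, -0.2849, -0.7642]
q̇ = J⁺·V = [0.0220, -0.2180, -0.1330, -0.0040, 0.2130, -0.5690]

0.0220 -0.2180 -0.1330 -0.0040 0.2130 -0.5690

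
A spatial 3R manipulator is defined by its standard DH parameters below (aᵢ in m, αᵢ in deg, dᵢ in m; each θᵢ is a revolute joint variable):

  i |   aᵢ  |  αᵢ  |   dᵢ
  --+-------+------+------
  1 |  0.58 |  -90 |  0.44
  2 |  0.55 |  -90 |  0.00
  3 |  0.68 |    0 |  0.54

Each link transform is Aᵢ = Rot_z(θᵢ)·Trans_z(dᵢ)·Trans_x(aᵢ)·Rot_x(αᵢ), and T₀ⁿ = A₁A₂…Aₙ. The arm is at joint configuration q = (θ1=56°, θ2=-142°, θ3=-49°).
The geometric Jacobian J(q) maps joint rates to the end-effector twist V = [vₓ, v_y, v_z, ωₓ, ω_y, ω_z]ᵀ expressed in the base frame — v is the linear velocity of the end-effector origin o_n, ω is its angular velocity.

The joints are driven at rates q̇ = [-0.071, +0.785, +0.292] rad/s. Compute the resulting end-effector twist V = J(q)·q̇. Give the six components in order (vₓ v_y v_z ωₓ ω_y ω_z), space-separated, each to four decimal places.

0.5258 0.5304 0.4475 -0.5503 0.5880 0.1591

o_n = [-0.3542, 0.3927, 1.4788]
J₁: ẑ×o_n = [-0.3927, -0.3542, 0.0000], ω = ẑ
J2: z=[-0.8290, 0.5592, 0.0000] o=[0.3243, 0.4808, 0.4400] → [0.5809, 0.8612, 0.4525, -0.8290, 0.5592, 0.0000]
J3: z=[0.3443, 0.5104, 0.7880] o=[0.0820, 0.1215, 0.7786] → [0.1437, -0.5847, 0.3160, 0.3443, 0.5104, 0.7880]
V = J·q̇ = [0.5258, 0.5304, 0.4475, -0.5503, 0.5880, 0.1591]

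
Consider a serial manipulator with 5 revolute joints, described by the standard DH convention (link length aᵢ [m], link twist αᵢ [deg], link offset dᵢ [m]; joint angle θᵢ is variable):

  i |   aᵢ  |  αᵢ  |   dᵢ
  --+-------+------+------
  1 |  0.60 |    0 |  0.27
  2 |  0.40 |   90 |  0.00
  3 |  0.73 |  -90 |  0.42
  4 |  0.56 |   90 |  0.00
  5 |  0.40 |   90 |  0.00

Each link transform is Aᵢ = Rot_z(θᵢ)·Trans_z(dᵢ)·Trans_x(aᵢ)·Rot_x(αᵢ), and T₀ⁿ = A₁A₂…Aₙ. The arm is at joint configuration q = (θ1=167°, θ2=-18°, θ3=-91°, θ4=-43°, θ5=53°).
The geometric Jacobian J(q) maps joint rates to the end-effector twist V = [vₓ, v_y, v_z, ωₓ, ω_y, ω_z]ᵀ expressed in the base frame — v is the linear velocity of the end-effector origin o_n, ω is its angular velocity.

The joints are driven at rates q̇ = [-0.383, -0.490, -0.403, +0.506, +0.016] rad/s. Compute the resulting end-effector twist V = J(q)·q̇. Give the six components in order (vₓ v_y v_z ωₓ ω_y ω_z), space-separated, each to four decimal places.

1.3905 -0.2210 -0.3921 -0.6354 -0.0747 -0.8709

o_n = [-0.6840, 1.3218, -1.0510]
J₁: ẑ×o_n = [-1.3218, -0.6840, 0.0000], ω = ẑ
J2: z=[0.0000, 0.0000, 1.0000] o=[-0.5846, 0.1350, 0.2700] → [-1.1868, -0.0994, 0.0000, 0.0000, 0.0000, 1.0000]
J3: z=[0.5150, 0.8572, 0.0000] o=[-0.9275, 0.3410, 0.2700] → [-1.1323, 0.6804, 0.2964, 0.5150, 0.8572, 0.0000]
J4: z=[-0.8570, 0.5150, -0.0175] o=[-0.7003, 0.6944, -0.4599] → [-0.2934, -0.5069, -0.5460, -0.8570, 0.5150, -0.0175]
J5: z=[0.3665, 0.6330, 0.6819] o=[-0.4974, 1.0181, -0.8694] → [-0.3220, -0.0607, 0.2294, 0.3665, 0.6330, 0.6819]
V = J·q̇ = [1.3905, -0.2210, -0.3921, -0.6354, -0.0747, -0.8709]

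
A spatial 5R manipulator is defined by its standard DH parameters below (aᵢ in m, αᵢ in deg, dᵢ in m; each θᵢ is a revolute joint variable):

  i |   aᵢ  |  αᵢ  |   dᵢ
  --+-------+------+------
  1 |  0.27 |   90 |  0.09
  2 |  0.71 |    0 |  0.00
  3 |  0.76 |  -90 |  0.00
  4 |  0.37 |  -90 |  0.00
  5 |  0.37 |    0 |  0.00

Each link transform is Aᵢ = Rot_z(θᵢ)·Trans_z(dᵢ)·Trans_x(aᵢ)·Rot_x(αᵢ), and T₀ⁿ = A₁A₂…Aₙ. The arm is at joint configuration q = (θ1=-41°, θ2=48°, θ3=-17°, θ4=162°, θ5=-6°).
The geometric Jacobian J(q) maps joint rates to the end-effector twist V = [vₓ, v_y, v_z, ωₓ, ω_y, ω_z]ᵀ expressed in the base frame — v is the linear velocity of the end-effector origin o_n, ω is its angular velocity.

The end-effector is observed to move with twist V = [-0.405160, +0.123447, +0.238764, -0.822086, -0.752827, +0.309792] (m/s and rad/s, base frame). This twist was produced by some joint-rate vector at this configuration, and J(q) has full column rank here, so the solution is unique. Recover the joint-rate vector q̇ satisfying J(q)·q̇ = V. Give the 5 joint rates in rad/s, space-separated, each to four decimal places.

o_n = [0.7345, -0.3363, 0.6807]
J₁: ẑ×o_n = [0.3363, 0.7345, -0.0000], ω = ẑ
J2: z=[-0.6561, -0.7547, 0.0000] o=[0.2038, -0.1771, 0.0900] → [-0.4458, 0.3876, 0.5050, -0.6561, -0.7547, 0.0000]
J3: z=[-0.6561, -0.7547, 0.0000] o=[0.5623, -0.4888, 0.6176] → [-0.0476, 0.0414, 0.0299, -0.6561, -0.7547, 0.0000]
J4: z=[-0.3887, 0.3379, 0.8572] o=[1.0540, -0.9162, 1.0091] → [-0.6080, -0.4015, -0.1175, -0.3887, 0.3379, 0.8572]
J5: z=[-0.8239, -0.5440, -0.1592] o=[0.9013, -0.6320, 0.8278] → [0.1271, -0.0946, -0.3344, -0.8239, -0.5440, -0.1592]
q̇ = J⁺·V = [0.0440, 0.4350, 0.7600, 0.2930, -0.0920]

0.0440 0.4350 0.7600 0.2930 -0.0920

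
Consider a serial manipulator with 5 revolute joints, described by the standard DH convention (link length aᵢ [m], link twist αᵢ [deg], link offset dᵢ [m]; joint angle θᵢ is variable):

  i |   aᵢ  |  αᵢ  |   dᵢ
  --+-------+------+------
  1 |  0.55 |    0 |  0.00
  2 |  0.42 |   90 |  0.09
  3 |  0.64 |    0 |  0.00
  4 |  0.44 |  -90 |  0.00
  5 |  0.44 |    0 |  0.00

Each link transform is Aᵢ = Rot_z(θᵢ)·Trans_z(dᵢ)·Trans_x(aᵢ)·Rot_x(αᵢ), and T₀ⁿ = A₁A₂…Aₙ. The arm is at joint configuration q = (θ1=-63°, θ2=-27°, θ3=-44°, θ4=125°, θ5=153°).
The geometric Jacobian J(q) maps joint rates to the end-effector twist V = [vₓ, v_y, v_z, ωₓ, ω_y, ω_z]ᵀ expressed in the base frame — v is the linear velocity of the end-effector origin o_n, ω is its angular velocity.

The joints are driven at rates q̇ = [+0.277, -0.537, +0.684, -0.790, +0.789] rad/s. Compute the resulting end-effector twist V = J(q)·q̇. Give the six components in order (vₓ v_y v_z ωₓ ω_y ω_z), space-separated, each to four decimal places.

o_n = [0.4495, -1.3779, -0.3072]
J₁: ẑ×o_n = [1.3779, 0.4495, -0.0000], ω = ẑ
J2: z=[0.0000, 0.0000, 1.0000] o=[0.2497, -0.4901, 0.0000] → [0.8879, 0.1998, -0.0000, 0.0000, 0.0000, 1.0000]
J3: z=[-1.0000, -0.0000, 0.0000] o=[0.2497, -0.9101, 0.0900] → [0.0000, -0.3972, 0.4679, -1.0000, -0.0000, 0.0000]
J4: z=[-1.0000, -0.0000, 0.0000] o=[0.2497, -1.3704, -0.3546] → [-0.0000, 0.0474, 0.0075, -1.0000, -0.0000, 0.0000]
J5: z=[-0.0000, 0.9877, 0.1564] o=[0.2497, -1.4393, 0.0800] → [-0.3920, 0.0312, -0.1973, -0.0000, 0.9877, 0.1564]
V = J·q̇ = [-0.4044, -0.2672, 0.1584, 0.1060, 0.7793, -0.1366]

-0.4044 -0.2672 0.1584 0.1060 0.7793 -0.1366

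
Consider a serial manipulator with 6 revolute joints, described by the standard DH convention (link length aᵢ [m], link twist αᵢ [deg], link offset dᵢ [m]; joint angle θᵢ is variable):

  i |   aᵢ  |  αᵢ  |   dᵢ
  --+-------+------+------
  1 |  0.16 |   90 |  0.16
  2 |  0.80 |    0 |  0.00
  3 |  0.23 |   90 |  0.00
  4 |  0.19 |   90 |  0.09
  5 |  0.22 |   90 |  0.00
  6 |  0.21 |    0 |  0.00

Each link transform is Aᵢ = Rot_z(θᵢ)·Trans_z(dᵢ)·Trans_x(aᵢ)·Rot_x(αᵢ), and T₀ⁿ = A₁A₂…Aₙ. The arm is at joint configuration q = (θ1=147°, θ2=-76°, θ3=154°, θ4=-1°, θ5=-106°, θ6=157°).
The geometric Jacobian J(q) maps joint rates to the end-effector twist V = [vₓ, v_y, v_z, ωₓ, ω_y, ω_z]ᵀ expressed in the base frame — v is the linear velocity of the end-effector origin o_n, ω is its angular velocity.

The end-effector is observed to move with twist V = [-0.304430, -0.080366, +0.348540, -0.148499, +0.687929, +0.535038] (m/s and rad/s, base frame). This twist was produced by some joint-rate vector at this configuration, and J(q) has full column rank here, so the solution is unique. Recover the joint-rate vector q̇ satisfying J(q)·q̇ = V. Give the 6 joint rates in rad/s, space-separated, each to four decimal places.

o_n = [-0.4674, 0.2019, -0.2274]
J₁: ẑ×o_n = [-0.2019, -0.4674, 0.0000], ω = ẑ
J2: z=[0.5446, 0.8387, 0.0000] o=[-0.1342, 0.0871, 0.1600] → [-0.3249, 0.2110, 0.3420, 0.5446, 0.8387, 0.0000]
J3: z=[0.5446, 0.8387, 0.0000] o=[-0.2965, 0.1926, -0.6162] → [0.3261, -0.2118, 0.1484, 0.5446, 0.8387, 0.0000]
J4: z=[-0.8203, 0.5327, -0.2079] o=[-0.3366, 0.2186, -0.3913] → [0.0838, 0.1616, 0.0834, -0.8203, 0.5327, -0.2079]
J5: z=[-0.5415, -0.8405, -0.0171] o=[-0.4454, 0.2853, -0.2242] → [0.0013, -0.0014, 0.0266, -0.5415, -0.8405, -0.0171]
J6: z=[-0.0494, 0.0521, -0.9974] o=[-0.2607, 0.1666, -0.2395] → [0.0358, 0.2067, 0.0090, -0.0494, 0.0521, -0.9974]
q̇ = J⁺·V = [0.6490, 0.8020, 0.1340, 0.5120, 0.4400, 0.0000]

0.6490 0.8020 0.1340 0.5120 0.4400 0.0000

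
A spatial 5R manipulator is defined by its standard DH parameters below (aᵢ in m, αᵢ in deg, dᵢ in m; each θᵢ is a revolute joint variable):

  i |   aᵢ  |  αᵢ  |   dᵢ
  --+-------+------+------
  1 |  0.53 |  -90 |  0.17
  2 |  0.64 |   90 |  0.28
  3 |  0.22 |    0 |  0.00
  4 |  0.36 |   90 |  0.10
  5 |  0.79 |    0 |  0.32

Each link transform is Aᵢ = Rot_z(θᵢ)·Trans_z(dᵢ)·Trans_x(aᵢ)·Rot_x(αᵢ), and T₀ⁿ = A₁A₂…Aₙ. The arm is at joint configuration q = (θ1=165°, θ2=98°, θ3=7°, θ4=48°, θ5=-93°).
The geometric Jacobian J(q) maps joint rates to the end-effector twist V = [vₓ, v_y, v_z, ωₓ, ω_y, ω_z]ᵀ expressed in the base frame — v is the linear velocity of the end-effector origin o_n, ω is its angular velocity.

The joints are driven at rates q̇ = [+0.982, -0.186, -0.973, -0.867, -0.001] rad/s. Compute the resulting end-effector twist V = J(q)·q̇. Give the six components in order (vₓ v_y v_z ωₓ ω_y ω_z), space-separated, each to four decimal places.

o_n = [0.2228, -0.4575, -1.0247]
J₁: ẑ×o_n = [0.4575, 0.2228, -0.0000], ω = ẑ
J2: z=[-0.2588, -0.9659, 0.0000] o=[-0.5119, 0.1372, 0.1700] → [1.1540, -0.3092, 0.8636, -0.2588, -0.9659, 0.0000]
J3: z=[-0.9565, 0.2563, -0.1392] o=[-0.4984, -0.1563, -0.4638] → [-0.1857, -0.6369, 0.1033, -0.9565, 0.2563, -0.1392]
J4: z=[-0.9565, 0.2563, -0.1392] o=[-0.4760, -0.1901, -0.6800] → [-0.1256, -0.4270, 0.0767, -0.9565, 0.2563, -0.1392]
J5: z=[0.2586, 0.5245, -0.8112] o=[-0.6202, -0.4568, -0.8984] → [-0.0669, -0.6511, -0.4423, 0.2586, 0.5245, -0.8112]
V = J·q̇ = [0.5243, 1.2668, -0.3272, 1.8079, -0.2925, 1.2389]

0.5243 1.2668 -0.3272 1.8079 -0.2925 1.2389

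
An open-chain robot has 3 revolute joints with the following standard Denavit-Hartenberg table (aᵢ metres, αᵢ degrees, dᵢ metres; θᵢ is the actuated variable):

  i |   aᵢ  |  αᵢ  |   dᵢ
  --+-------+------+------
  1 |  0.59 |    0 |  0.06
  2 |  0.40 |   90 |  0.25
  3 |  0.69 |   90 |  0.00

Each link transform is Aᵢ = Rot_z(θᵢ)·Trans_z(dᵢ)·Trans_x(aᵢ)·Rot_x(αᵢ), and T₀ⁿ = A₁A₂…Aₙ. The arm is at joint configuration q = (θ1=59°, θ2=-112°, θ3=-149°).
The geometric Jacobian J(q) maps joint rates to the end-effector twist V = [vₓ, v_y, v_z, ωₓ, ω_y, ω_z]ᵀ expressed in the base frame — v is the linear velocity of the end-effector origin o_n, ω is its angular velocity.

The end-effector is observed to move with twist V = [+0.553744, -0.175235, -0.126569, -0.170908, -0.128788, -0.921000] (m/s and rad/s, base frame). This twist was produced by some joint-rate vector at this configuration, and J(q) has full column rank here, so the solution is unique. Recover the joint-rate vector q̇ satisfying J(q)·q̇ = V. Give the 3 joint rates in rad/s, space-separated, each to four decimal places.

-0.7260 -0.1950 0.2140

o_n = [0.1887, 0.6586, -0.0454]
J₁: ẑ×o_n = [-0.6586, 0.1887, 0.0000], ω = ẑ
J2: z=[0.0000, 0.0000, 1.0000] o=[0.3039, 0.5057, 0.0600] → [-0.1529, -0.1152, 0.0000, 0.0000, 0.0000, 1.0000]
J3: z=[-0.7986, -0.6018, 0.0000] o=[0.5446, 0.1863, 0.3100] → [0.2139, -0.2838, -0.5914, -0.7986, -0.6018, 0.0000]
q̇ = J⁺·V = [-0.7260, -0.1950, 0.2140]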